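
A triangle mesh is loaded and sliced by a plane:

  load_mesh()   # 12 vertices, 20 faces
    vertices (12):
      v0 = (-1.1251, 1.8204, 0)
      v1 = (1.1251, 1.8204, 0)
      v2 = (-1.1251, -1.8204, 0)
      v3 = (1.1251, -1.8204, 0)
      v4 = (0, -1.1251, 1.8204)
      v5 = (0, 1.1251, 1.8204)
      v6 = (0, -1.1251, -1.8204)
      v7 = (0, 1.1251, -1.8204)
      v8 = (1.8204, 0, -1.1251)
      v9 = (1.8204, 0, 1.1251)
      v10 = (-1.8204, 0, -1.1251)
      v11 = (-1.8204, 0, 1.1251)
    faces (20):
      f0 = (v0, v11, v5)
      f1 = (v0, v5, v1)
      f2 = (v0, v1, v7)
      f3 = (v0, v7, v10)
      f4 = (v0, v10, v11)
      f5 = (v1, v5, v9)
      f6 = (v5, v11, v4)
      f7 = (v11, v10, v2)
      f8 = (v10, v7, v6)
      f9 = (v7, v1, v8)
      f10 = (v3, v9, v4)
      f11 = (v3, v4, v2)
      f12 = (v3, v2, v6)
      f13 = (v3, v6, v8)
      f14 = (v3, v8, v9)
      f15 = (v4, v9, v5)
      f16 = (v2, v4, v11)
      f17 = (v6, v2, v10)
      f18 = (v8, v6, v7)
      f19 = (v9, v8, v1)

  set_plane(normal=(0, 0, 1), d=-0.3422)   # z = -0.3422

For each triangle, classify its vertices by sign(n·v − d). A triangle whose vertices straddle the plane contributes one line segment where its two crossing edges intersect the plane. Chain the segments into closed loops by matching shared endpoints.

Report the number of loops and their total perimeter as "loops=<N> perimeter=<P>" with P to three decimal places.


Straddling triangles (10 of 20):
  (v0,v1,v7) [++-] → (0.913603, 1.6897, -0.3422)–(-0.913603, 1.6897, -0.3422)  len=1.8272
  (v0,v7,v10) [+--] → (-0.913603, 1.6897, -0.3422)–(-1.33658, 1.26672, -0.3422)  len=0.5982
  (v0,v10,v11) [+-+] → (-1.33658, 1.26672, -0.3422)–(-1.8204, 0, -0.3422)  len=1.3560
  (v11,v10,v2) [+-+] → (-1.8204, 0, -0.3422)–(-1.33658, -1.26672, -0.3422)  len=1.3560
  (v7,v1,v8) [-+-] → (0.913603, 1.6897, -0.3422)–(1.33658, 1.26672, -0.3422)  len=0.5982
  (v3,v2,v6) [++-] → (-0.913603, -1.6897, -0.3422)–(0.913603, -1.6897, -0.3422)  len=1.8272
  (v3,v6,v8) [+--] → (0.913603, -1.6897, -0.3422)–(1.33658, -1.26672, -0.3422)  len=0.5982
  (v3,v8,v9) [+-+] → (1.33658, -1.26672, -0.3422)–(1.8204, 0, -0.3422)  len=1.3560
  (v6,v2,v10) [-+-] → (-0.913603, -1.6897, -0.3422)–(-1.33658, -1.26672, -0.3422)  len=0.5982
  (v9,v8,v1) [+-+] → (1.8204, 0, -0.3422)–(1.33658, 1.26672, -0.3422)  len=1.3560

Chained into 1 loop(s):
  loop 1: 10 segments, perimeter = 11.4710
Total perimeter = 11.471

loops=1 perimeter=11.471


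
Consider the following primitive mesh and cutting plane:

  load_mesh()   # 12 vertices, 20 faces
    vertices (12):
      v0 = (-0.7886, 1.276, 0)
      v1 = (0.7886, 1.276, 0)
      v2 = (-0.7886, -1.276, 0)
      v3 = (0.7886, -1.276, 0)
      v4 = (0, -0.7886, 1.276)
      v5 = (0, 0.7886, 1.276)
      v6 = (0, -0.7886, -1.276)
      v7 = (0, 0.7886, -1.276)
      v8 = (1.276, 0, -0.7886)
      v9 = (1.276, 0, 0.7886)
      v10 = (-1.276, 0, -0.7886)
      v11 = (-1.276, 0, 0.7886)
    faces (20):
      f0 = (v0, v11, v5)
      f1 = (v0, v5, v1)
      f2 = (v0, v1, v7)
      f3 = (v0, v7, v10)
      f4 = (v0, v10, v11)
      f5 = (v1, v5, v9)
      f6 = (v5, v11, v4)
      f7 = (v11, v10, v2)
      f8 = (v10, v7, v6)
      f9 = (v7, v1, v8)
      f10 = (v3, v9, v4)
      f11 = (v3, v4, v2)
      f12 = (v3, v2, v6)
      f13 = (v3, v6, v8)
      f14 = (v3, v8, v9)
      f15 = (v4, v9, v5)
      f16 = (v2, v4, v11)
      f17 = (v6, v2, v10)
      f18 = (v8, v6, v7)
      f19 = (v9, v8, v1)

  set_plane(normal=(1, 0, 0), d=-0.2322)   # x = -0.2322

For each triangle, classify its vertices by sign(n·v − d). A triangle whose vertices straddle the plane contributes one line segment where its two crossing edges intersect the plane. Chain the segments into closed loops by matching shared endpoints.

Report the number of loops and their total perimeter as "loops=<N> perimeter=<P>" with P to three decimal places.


Straddling triangles (10 of 20):
  (v0,v11,v5) [--+] → (-0.2322, 0.645095, 1.18731)–(-0.2322, 0.932113, 0.900287)  len=0.4059
  (v0,v5,v1) [-++] → (-0.2322, 0.932113, 0.900287)–(-0.2322, 1.276, 0)  len=0.9637
  (v0,v1,v7) [-++] → (-0.2322, 1.276, 0)–(-0.2322, 0.932113, -0.900287)  len=0.9637
  (v0,v7,v10) [-+-] → (-0.2322, 0.932113, -0.900287)–(-0.2322, 0.645095, -1.18731)  len=0.4059
  (v5,v11,v4) [+-+] → (-0.2322, 0.645095, 1.18731)–(-0.2322, -0.645095, 1.18731)  len=1.2902
  (v10,v7,v6) [-++] → (-0.2322, 0.645095, -1.18731)–(-0.2322, -0.645095, -1.18731)  len=1.2902
  (v3,v4,v2) [++-] → (-0.2322, -0.932113, 0.900287)–(-0.2322, -1.276, 0)  len=0.9637
  (v3,v2,v6) [+-+] → (-0.2322, -1.276, 0)–(-0.2322, -0.932113, -0.900287)  len=0.9637
  (v2,v4,v11) [-+-] → (-0.2322, -0.932113, 0.900287)–(-0.2322, -0.645095, 1.18731)  len=0.4059
  (v6,v2,v10) [+--] → (-0.2322, -0.932113, -0.900287)–(-0.2322, -0.645095, -1.18731)  len=0.4059

Chained into 1 loop(s):
  loop 1: 10 segments, perimeter = 8.0589
Total perimeter = 8.059

loops=1 perimeter=8.059


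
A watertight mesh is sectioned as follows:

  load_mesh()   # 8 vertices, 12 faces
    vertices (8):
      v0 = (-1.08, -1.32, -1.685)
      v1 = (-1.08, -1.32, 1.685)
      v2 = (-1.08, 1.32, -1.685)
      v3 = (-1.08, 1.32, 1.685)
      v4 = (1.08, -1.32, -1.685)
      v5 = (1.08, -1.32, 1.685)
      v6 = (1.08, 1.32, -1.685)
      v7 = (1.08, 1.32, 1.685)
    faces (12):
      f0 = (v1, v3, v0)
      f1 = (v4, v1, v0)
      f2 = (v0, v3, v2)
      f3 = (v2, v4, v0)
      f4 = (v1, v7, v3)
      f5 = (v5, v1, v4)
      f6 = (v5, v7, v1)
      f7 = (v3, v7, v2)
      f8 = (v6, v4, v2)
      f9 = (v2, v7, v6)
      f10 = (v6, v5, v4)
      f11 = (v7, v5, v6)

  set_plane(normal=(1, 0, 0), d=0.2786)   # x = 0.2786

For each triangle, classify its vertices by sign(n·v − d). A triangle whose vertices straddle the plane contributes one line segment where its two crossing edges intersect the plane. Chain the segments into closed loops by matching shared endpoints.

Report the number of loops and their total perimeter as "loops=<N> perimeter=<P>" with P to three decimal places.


Straddling triangles (8 of 12):
  (v4,v1,v0) [+--] → (0.2786, -1.32, -0.434668)–(0.2786, -1.32, -1.685)  len=1.2503
  (v2,v4,v0) [-+-] → (0.2786, -0.340511, -1.685)–(0.2786, -1.32, -1.685)  len=0.9795
  (v1,v7,v3) [-+-] → (0.2786, 0.340511, 1.685)–(0.2786, 1.32, 1.685)  len=0.9795
  (v5,v1,v4) [+-+] → (0.2786, -1.32, 1.685)–(0.2786, -1.32, -0.434668)  len=2.1197
  (v5,v7,v1) [++-] → (0.2786, 0.340511, 1.685)–(0.2786, -1.32, 1.685)  len=1.6605
  (v3,v7,v2) [-+-] → (0.2786, 1.32, 1.685)–(0.2786, 1.32, 0.434668)  len=1.2503
  (v6,v4,v2) [++-] → (0.2786, -0.340511, -1.685)–(0.2786, 1.32, -1.685)  len=1.6605
  (v2,v7,v6) [-++] → (0.2786, 1.32, 0.434668)–(0.2786, 1.32, -1.685)  len=2.1197

Chained into 1 loop(s):
  loop 1: 8 segments, perimeter = 12.0200
Total perimeter = 12.020

loops=1 perimeter=12.020


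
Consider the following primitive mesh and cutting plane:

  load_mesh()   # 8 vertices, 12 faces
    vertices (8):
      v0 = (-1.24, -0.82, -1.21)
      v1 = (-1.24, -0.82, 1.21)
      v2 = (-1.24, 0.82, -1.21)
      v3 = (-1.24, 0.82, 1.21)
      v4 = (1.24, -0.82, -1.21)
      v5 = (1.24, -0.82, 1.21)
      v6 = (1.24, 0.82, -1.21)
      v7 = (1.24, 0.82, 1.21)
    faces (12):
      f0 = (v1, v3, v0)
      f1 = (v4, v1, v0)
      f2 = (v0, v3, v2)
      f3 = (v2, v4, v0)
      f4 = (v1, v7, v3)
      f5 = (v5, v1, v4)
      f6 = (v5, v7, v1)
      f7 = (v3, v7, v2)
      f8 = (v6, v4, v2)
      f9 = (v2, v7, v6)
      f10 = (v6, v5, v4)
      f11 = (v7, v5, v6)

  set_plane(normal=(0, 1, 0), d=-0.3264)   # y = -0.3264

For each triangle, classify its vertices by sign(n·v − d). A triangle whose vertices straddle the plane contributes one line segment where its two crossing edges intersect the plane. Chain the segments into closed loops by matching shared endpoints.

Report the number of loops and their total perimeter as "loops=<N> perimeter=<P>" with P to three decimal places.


loops=1 perimeter=9.800

Straddling triangles (8 of 12):
  (v1,v3,v0) [-+-] → (-1.24, -0.3264, 1.21)–(-1.24, -0.3264, -0.481639)  len=1.6916
  (v0,v3,v2) [-++] → (-1.24, -0.3264, -0.481639)–(-1.24, -0.3264, -1.21)  len=0.7284
  (v2,v4,v0) [+--] → (0.49358, -0.3264, -1.21)–(-1.24, -0.3264, -1.21)  len=1.7336
  (v1,v7,v3) [-++] → (-0.49358, -0.3264, 1.21)–(-1.24, -0.3264, 1.21)  len=0.7464
  (v5,v7,v1) [-+-] → (1.24, -0.3264, 1.21)–(-0.49358, -0.3264, 1.21)  len=1.7336
  (v6,v4,v2) [+-+] → (1.24, -0.3264, -1.21)–(0.49358, -0.3264, -1.21)  len=0.7464
  (v6,v5,v4) [+--] → (1.24, -0.3264, 0.481639)–(1.24, -0.3264, -1.21)  len=1.6916
  (v7,v5,v6) [+-+] → (1.24, -0.3264, 1.21)–(1.24, -0.3264, 0.481639)  len=0.7284

Chained into 1 loop(s):
  loop 1: 8 segments, perimeter = 9.8000
Total perimeter = 9.800


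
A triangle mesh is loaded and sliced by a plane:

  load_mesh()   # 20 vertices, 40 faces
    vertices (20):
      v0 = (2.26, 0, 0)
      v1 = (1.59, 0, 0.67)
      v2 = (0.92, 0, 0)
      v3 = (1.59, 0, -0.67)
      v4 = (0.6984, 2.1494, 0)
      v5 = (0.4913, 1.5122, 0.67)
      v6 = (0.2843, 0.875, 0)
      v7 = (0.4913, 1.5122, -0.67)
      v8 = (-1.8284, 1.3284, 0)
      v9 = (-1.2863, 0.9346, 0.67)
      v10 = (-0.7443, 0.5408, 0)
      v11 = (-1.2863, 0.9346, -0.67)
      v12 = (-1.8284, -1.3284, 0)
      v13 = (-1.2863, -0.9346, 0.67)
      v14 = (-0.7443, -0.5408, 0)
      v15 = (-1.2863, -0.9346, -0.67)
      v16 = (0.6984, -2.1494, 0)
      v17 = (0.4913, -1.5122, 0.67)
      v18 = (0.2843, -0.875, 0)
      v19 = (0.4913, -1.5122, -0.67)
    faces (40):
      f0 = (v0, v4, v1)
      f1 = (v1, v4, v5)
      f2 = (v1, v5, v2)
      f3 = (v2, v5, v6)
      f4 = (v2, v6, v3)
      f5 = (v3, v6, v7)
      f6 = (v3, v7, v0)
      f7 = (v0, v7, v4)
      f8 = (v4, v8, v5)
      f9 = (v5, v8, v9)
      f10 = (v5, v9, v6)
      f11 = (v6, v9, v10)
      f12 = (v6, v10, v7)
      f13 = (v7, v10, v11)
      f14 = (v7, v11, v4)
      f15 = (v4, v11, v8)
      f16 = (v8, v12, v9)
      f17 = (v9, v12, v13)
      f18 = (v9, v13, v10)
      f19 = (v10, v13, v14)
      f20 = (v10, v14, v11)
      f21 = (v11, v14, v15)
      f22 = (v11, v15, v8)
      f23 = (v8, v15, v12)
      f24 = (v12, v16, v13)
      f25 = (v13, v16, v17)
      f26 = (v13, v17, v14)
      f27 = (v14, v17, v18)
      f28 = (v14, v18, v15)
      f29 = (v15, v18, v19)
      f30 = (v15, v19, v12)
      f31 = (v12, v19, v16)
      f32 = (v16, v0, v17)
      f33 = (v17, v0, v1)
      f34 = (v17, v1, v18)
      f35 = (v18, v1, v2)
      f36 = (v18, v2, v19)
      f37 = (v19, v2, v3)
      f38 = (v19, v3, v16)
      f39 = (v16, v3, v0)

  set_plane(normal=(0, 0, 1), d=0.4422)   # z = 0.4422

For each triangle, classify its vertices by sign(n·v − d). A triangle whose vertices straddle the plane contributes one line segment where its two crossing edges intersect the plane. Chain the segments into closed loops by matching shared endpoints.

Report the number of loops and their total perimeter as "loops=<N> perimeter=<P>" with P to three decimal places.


Straddling triangles (20 of 40):
  (v0,v4,v1) [--+] → (1.28686, 0.730796, 0.4422)–(1.8178, 0, 0.4422)  len=0.9033
  (v1,v4,v5) [+-+] → (1.28686, 0.730796, 0.4422)–(0.561714, 1.72885, 0.4422)  len=1.2337
  (v1,v5,v2) [++-] → (0.637058, 0.998052, 0.4422)–(1.3622, 0, 0.4422)  len=1.2337
  (v2,v5,v6) [-+-] → (0.637058, 0.998052, 0.4422)–(0.42092, 1.29555, 0.4422)  len=0.3677
  (v4,v8,v5) [--+] → (-0.297398, 1.44971, 0.4422)–(0.561714, 1.72885, 0.4422)  len=0.9033
  (v5,v8,v9) [+-+] → (-0.297398, 1.44971, 0.4422)–(-1.47061, 1.06849, 0.4422)  len=1.2336
  (v5,v9,v6) [++-] → (-0.752296, 0.914336, 0.4422)–(0.42092, 1.29555, 0.4422)  len=1.2336
  (v6,v9,v10) [-+-] → (-0.752296, 0.914336, 0.4422)–(-1.10202, 0.800708, 0.4422)  len=0.3677
  (v8,v12,v9) [--+] → (-1.47061, 0.16518, 0.4422)–(-1.47061, 1.06849, 0.4422)  len=0.9033
  (v9,v12,v13) [+-+] → (-1.47061, 0.16518, 0.4422)–(-1.47061, -1.06849, 0.4422)  len=1.2337
  (v9,v13,v10) [++-] → (-1.10202, -0.432964, 0.4422)–(-1.10202, 0.800708, 0.4422)  len=1.2337
  (v10,v13,v14) [-+-] → (-1.10202, -0.432964, 0.4422)–(-1.10202, -0.800708, 0.4422)  len=0.3677
  (v12,v16,v13) [--+] → (-0.611502, -1.34763, 0.4422)–(-1.47061, -1.06849, 0.4422)  len=0.9033
  (v13,v16,v17) [+-+] → (-0.611502, -1.34763, 0.4422)–(0.561714, -1.72885, 0.4422)  len=1.2336
  (v13,v17,v14) [++-] → (0.071196, -1.18192, 0.4422)–(-1.10202, -0.800708, 0.4422)  len=1.2336
  (v14,v17,v18) [-+-] → (0.071196, -1.18192, 0.4422)–(0.42092, -1.29555, 0.4422)  len=0.3677
  (v16,v0,v17) [--+] → (1.09266, -0.998052, 0.4422)–(0.561714, -1.72885, 0.4422)  len=0.9033
  (v17,v0,v1) [+-+] → (1.09266, -0.998052, 0.4422)–(1.8178, 0, 0.4422)  len=1.2337
  (v17,v1,v18) [++-] → (1.14606, -0.2975, 0.4422)–(0.42092, -1.29555, 0.4422)  len=1.2337
  (v18,v1,v2) [-+-] → (1.14606, -0.2975, 0.4422)–(1.3622, 0, 0.4422)  len=0.3677

Chained into 2 loop(s):
  loop 1: 10 segments, perimeter = 10.6848
  loop 2: 10 segments, perimeter = 8.0068
Total perimeter = 18.692

loops=2 perimeter=18.692


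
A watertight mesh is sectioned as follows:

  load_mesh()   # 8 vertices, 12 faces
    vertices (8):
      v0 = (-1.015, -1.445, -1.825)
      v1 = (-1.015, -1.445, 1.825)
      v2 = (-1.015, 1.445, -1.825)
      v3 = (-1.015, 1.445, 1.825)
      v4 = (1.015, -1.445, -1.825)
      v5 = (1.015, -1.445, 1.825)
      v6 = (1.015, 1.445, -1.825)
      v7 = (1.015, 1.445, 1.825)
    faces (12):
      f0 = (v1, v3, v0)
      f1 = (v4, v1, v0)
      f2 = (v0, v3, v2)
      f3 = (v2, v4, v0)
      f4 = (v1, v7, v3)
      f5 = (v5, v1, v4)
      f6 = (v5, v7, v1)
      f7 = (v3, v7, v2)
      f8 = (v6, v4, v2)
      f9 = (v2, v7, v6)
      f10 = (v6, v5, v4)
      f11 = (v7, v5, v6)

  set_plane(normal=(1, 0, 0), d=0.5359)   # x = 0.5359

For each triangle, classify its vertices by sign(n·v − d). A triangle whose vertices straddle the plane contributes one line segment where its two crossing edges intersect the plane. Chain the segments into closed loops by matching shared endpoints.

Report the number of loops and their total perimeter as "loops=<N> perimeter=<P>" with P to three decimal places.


loops=1 perimeter=13.080

Straddling triangles (8 of 12):
  (v4,v1,v0) [+--] → (0.5359, -1.445, -0.963564)–(0.5359, -1.445, -1.825)  len=0.8614
  (v2,v4,v0) [-+-] → (0.5359, -0.762932, -1.825)–(0.5359, -1.445, -1.825)  len=0.6821
  (v1,v7,v3) [-+-] → (0.5359, 0.762932, 1.825)–(0.5359, 1.445, 1.825)  len=0.6821
  (v5,v1,v4) [+-+] → (0.5359, -1.445, 1.825)–(0.5359, -1.445, -0.963564)  len=2.7886
  (v5,v7,v1) [++-] → (0.5359, 0.762932, 1.825)–(0.5359, -1.445, 1.825)  len=2.2079
  (v3,v7,v2) [-+-] → (0.5359, 1.445, 1.825)–(0.5359, 1.445, 0.963564)  len=0.8614
  (v6,v4,v2) [++-] → (0.5359, -0.762932, -1.825)–(0.5359, 1.445, -1.825)  len=2.2079
  (v2,v7,v6) [-++] → (0.5359, 1.445, 0.963564)–(0.5359, 1.445, -1.825)  len=2.7886

Chained into 1 loop(s):
  loop 1: 8 segments, perimeter = 13.0800
Total perimeter = 13.080


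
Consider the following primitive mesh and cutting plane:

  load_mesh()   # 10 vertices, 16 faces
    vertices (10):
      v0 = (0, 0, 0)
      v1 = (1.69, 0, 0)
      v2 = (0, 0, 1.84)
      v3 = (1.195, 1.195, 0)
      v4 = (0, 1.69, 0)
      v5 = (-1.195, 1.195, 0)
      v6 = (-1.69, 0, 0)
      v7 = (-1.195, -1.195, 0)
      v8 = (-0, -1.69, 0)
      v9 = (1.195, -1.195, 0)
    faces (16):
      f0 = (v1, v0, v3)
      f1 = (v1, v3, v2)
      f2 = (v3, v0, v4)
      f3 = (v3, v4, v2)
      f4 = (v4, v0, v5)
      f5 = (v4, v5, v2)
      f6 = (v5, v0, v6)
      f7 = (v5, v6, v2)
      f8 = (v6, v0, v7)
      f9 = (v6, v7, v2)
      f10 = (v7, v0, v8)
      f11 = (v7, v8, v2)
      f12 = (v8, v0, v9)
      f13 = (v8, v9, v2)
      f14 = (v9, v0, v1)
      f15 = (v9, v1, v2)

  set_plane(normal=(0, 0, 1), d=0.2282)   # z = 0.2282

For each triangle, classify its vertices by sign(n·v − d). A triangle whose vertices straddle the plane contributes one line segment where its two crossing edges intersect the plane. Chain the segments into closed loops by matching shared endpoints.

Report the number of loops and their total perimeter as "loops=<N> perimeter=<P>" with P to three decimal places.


Straddling triangles (8 of 16):
  (v1,v3,v2) [--+] → (1.04679, 1.04679, 0.2282)–(1.4804, 0, 0.2282)  len=1.1330
  (v3,v4,v2) [--+] → (0, 1.4804, 0.2282)–(1.04679, 1.04679, 0.2282)  len=1.1330
  (v4,v5,v2) [--+] → (-1.04679, 1.04679, 0.2282)–(0, 1.4804, 0.2282)  len=1.1330
  (v5,v6,v2) [--+] → (-1.4804, 0, 0.2282)–(-1.04679, 1.04679, 0.2282)  len=1.1330
  (v6,v7,v2) [--+] → (-1.04679, -1.04679, 0.2282)–(-1.4804, 0, 0.2282)  len=1.1330
  (v7,v8,v2) [--+] → (0, -1.4804, 0.2282)–(-1.04679, -1.04679, 0.2282)  len=1.1330
  (v8,v9,v2) [--+] → (1.04679, -1.04679, 0.2282)–(0, -1.4804, 0.2282)  len=1.1330
  (v9,v1,v2) [--+] → (1.4804, 0, 0.2282)–(1.04679, -1.04679, 0.2282)  len=1.1330

Chained into 1 loop(s):
  loop 1: 8 segments, perimeter = 9.0644
Total perimeter = 9.064

loops=1 perimeter=9.064


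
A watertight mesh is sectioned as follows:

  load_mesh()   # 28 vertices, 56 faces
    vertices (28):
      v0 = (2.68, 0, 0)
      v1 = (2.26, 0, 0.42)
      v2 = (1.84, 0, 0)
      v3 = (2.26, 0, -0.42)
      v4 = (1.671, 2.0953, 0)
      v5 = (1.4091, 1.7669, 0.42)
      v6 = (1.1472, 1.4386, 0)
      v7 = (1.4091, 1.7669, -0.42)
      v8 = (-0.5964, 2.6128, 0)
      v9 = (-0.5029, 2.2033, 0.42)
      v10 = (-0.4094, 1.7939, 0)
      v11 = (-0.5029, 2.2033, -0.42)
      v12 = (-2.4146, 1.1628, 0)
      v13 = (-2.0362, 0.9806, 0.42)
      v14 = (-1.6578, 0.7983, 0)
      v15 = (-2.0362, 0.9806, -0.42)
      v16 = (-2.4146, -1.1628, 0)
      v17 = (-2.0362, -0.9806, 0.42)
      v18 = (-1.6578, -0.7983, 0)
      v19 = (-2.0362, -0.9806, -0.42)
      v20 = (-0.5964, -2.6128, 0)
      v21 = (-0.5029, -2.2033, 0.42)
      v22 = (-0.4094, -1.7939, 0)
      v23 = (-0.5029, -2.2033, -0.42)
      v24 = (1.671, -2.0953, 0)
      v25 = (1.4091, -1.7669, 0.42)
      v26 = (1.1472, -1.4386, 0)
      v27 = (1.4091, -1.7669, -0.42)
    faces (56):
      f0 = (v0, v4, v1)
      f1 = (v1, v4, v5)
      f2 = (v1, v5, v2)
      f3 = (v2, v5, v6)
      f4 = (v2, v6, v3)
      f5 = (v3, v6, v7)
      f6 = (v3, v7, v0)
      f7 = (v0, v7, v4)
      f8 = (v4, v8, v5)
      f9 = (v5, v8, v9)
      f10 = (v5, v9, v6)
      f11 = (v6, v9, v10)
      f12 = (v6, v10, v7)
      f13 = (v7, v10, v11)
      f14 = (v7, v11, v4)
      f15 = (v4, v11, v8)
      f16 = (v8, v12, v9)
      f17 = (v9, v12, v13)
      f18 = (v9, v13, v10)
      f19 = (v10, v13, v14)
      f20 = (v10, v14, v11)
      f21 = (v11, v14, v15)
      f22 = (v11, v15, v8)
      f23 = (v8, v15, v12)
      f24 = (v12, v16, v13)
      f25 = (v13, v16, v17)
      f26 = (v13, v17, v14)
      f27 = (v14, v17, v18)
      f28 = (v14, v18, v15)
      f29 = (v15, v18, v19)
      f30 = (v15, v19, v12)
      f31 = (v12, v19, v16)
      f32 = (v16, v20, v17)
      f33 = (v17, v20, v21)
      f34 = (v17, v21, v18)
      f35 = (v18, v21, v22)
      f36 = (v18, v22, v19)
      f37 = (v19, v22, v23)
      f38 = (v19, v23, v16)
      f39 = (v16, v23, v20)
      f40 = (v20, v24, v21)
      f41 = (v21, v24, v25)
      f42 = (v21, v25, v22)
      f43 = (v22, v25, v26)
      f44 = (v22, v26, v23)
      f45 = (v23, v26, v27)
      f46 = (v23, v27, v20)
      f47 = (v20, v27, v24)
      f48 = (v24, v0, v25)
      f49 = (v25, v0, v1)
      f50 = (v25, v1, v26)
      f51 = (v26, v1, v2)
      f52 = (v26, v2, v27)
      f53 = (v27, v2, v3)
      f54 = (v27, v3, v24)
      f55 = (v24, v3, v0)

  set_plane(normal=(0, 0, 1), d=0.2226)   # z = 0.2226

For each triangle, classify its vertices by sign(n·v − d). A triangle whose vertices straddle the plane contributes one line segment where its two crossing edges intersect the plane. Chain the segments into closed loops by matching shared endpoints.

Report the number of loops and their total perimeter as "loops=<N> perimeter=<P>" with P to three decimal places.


loops=2 perimeter=27.456

Straddling triangles (28 of 56):
  (v0,v4,v1) [--+] → (1.98317, 0.984791, 0.2226)–(2.4574, 0, 0.2226)  len=1.0930
  (v1,v4,v5) [+-+] → (1.98317, 0.984791, 0.2226)–(1.53219, 1.92125, 0.2226)  len=1.0394
  (v1,v5,v2) [++-] → (1.61162, 0.936457, 0.2226)–(2.0626, 0, 0.2226)  len=1.0394
  (v2,v5,v6) [-+-] → (1.61162, 0.936457, 0.2226)–(1.28601, 1.6126, 0.2226)  len=0.7505
  (v4,v8,v5) [--+] → (0.466515, 2.16447, 0.2226)–(1.53219, 1.92125, 0.2226)  len=1.0931
  (v5,v8,v9) [+-+] → (0.466515, 2.16447, 0.2226)–(-0.546845, 2.39576, 0.2226)  len=1.0394
  (v5,v9,v6) [++-] → (0.272647, 1.84389, 0.2226)–(1.28601, 1.6126, 0.2226)  len=1.0394
  (v6,v9,v10) [-+-] → (0.272647, 1.84389, 0.2226)–(-0.458955, 2.01088, 0.2226)  len=0.7504
  (v8,v12,v9) [--+] → (-1.4014, 1.71427, 0.2226)–(-0.546845, 2.39576, 0.2226)  len=1.0930
  (v9,v12,v13) [+-+] → (-1.4014, 1.71427, 0.2226)–(-2.21405, 1.06623, 0.2226)  len=1.0394
  (v9,v13,v10) [++-] → (-1.2716, 1.36285, 0.2226)–(-0.458955, 2.01088, 0.2226)  len=1.0394
  (v10,v13,v14) [-+-] → (-1.2716, 1.36285, 0.2226)–(-1.85835, 0.894919, 0.2226)  len=0.7505
  (v12,v16,v13) [--+] → (-2.21405, -0.026798, 0.2226)–(-2.21405, 1.06623, 0.2226)  len=1.0930
  (v13,v16,v17) [+-+] → (-2.21405, -0.026798, 0.2226)–(-2.21405, -1.06623, 0.2226)  len=1.0394
  (v13,v17,v14) [++-] → (-1.85835, -0.144517, 0.2226)–(-1.85835, 0.894919, 0.2226)  len=1.0394
  (v14,v17,v18) [-+-] → (-1.85835, -0.144517, 0.2226)–(-1.85835, -0.894919, 0.2226)  len=0.7504
  (v16,v20,v17) [--+] → (-1.35949, -1.74773, 0.2226)–(-2.21405, -1.06623, 0.2226)  len=1.0930
  (v17,v20,v21) [+-+] → (-1.35949, -1.74773, 0.2226)–(-0.546845, -2.39576, 0.2226)  len=1.0394
  (v17,v21,v18) [++-] → (-1.0457, -1.54295, 0.2226)–(-1.85835, -0.894919, 0.2226)  len=1.0394
  (v18,v21,v22) [-+-] → (-1.0457, -1.54295, 0.2226)–(-0.458955, -2.01088, 0.2226)  len=0.7505
  (v20,v24,v21) [--+] → (0.518833, -2.15254, 0.2226)–(-0.546845, -2.39576, 0.2226)  len=1.0931
  (v21,v24,v25) [+-+] → (0.518833, -2.15254, 0.2226)–(1.53219, -1.92125, 0.2226)  len=1.0394
  (v21,v25,v22) [++-] → (0.554405, -1.77959, 0.2226)–(-0.458955, -2.01088, 0.2226)  len=1.0394
  (v22,v25,v26) [-+-] → (0.554405, -1.77959, 0.2226)–(1.28601, -1.6126, 0.2226)  len=0.7504
  (v24,v0,v25) [--+] → (2.00642, -0.936457, 0.2226)–(1.53219, -1.92125, 0.2226)  len=1.0930
  (v25,v0,v1) [+-+] → (2.00642, -0.936457, 0.2226)–(2.4574, 0, 0.2226)  len=1.0394
  (v25,v1,v26) [++-] → (1.73698, -0.676142, 0.2226)–(1.28601, -1.6126, 0.2226)  len=1.0394
  (v26,v1,v2) [-+-] → (1.73698, -0.676142, 0.2226)–(2.0626, 0, 0.2226)  len=0.7505

Chained into 2 loop(s):
  loop 1: 14 segments, perimeter = 14.9271
  loop 2: 14 segments, perimeter = 12.5290
Total perimeter = 27.456


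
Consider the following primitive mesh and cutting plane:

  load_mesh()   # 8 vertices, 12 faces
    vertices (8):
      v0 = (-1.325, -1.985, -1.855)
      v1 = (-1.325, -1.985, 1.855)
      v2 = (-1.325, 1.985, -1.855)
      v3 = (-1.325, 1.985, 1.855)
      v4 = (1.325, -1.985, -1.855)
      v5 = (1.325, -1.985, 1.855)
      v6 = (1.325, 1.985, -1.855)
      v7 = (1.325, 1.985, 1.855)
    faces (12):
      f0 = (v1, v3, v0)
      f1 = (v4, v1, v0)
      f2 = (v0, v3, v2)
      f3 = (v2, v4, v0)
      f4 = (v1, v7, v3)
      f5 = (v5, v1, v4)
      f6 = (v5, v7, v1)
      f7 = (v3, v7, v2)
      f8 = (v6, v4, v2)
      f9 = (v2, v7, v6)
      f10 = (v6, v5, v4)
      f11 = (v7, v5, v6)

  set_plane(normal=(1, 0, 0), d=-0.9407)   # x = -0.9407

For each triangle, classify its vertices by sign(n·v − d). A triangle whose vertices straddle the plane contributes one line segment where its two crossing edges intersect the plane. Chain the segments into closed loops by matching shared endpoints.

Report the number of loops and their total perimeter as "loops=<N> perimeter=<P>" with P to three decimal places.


Straddling triangles (8 of 12):
  (v4,v1,v0) [+--] → (-0.9407, -1.985, 1.31698)–(-0.9407, -1.985, -1.855)  len=3.1720
  (v2,v4,v0) [-+-] → (-0.9407, 1.40928, -1.855)–(-0.9407, -1.985, -1.855)  len=3.3943
  (v1,v7,v3) [-+-] → (-0.9407, -1.40928, 1.855)–(-0.9407, 1.985, 1.855)  len=3.3943
  (v5,v1,v4) [+-+] → (-0.9407, -1.985, 1.855)–(-0.9407, -1.985, 1.31698)  len=0.5380
  (v5,v7,v1) [++-] → (-0.9407, -1.40928, 1.855)–(-0.9407, -1.985, 1.855)  len=0.5757
  (v3,v7,v2) [-+-] → (-0.9407, 1.985, 1.855)–(-0.9407, 1.985, -1.31698)  len=3.1720
  (v6,v4,v2) [++-] → (-0.9407, 1.40928, -1.855)–(-0.9407, 1.985, -1.855)  len=0.5757
  (v2,v7,v6) [-++] → (-0.9407, 1.985, -1.31698)–(-0.9407, 1.985, -1.855)  len=0.5380

Chained into 1 loop(s):
  loop 1: 8 segments, perimeter = 15.3600
Total perimeter = 15.360

loops=1 perimeter=15.360


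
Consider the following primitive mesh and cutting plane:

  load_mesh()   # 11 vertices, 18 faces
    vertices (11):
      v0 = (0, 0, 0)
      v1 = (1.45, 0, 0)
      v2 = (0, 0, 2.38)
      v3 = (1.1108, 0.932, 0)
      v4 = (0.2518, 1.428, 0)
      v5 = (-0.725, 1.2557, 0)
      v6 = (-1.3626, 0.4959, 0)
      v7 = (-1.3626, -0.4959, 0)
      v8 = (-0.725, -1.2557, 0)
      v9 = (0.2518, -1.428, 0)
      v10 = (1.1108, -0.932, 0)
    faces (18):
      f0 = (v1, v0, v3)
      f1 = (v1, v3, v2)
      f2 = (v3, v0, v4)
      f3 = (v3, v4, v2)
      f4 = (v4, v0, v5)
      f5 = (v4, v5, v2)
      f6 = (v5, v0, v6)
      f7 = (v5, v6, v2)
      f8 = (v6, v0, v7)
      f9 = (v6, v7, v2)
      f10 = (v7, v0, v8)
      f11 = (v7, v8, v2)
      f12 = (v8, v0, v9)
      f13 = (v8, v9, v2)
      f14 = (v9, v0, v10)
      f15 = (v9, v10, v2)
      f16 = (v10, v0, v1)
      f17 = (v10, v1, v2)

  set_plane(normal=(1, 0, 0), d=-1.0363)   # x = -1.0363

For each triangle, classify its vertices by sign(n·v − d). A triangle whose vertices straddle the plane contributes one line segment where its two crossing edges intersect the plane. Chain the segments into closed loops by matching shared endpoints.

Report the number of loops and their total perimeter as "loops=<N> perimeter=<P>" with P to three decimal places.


loops=1 perimeter=4.050

Straddling triangles (6 of 18):
  (v5,v0,v6) [++-] → (-1.0363, 0.377147, 0)–(-1.0363, 0.884737, 0)  len=0.5076
  (v5,v6,v2) [+-+] → (-1.0363, 0.884737, 0)–(-1.0363, 0.377147, 0.569935)  len=0.7632
  (v6,v0,v7) [-+-] → (-1.0363, 0.377147, 0)–(-1.0363, -0.377147, 0)  len=0.7543
  (v6,v7,v2) [--+] → (-1.0363, -0.377147, 0.569935)–(-1.0363, 0.377147, 0.569935)  len=0.7543
  (v7,v0,v8) [-++] → (-1.0363, -0.377147, 0)–(-1.0363, -0.884737, 0)  len=0.5076
  (v7,v8,v2) [-++] → (-1.0363, -0.884737, 0)–(-1.0363, -0.377147, 0.569935)  len=0.7632

Chained into 1 loop(s):
  loop 1: 6 segments, perimeter = 4.0502
Total perimeter = 4.050


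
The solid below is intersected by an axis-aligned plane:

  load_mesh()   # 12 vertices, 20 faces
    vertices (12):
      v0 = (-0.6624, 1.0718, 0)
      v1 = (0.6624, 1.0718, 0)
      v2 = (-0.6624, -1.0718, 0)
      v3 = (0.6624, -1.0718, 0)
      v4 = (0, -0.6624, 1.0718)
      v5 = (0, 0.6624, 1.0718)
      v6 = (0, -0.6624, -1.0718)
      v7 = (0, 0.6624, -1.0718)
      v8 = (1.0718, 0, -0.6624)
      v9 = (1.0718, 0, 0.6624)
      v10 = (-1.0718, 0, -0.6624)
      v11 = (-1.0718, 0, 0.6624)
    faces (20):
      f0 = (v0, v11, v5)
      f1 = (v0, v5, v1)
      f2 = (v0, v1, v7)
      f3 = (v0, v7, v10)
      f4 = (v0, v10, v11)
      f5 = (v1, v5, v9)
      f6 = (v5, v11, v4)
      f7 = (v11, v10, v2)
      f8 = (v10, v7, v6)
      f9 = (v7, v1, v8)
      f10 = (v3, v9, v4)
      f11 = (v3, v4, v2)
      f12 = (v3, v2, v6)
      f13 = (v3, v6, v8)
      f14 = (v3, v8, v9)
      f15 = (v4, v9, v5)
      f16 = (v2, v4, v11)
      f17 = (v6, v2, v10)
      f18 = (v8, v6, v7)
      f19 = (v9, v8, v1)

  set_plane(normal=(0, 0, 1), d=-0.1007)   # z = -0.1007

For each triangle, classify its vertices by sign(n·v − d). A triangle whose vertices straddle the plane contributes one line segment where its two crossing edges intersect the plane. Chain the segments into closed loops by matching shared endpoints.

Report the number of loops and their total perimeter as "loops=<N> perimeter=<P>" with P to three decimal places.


Straddling triangles (10 of 20):
  (v0,v1,v7) [++-] → (0.600165, 1.03334, -0.1007)–(-0.600165, 1.03334, -0.1007)  len=1.2003
  (v0,v7,v10) [+--] → (-0.600165, 1.03334, -0.1007)–(-0.724638, 0.908862, -0.1007)  len=0.1760
  (v0,v10,v11) [+-+] → (-0.724638, 0.908862, -0.1007)–(-1.0718, 0, -0.1007)  len=0.9729
  (v11,v10,v2) [+-+] → (-1.0718, 0, -0.1007)–(-0.724638, -0.908862, -0.1007)  len=0.9729
  (v7,v1,v8) [-+-] → (0.600165, 1.03334, -0.1007)–(0.724638, 0.908862, -0.1007)  len=0.1760
  (v3,v2,v6) [++-] → (-0.600165, -1.03334, -0.1007)–(0.600165, -1.03334, -0.1007)  len=1.2003
  (v3,v6,v8) [+--] → (0.600165, -1.03334, -0.1007)–(0.724638, -0.908862, -0.1007)  len=0.1760
  (v3,v8,v9) [+-+] → (0.724638, -0.908862, -0.1007)–(1.0718, 0, -0.1007)  len=0.9729
  (v6,v2,v10) [-+-] → (-0.600165, -1.03334, -0.1007)–(-0.724638, -0.908862, -0.1007)  len=0.1760
  (v9,v8,v1) [+-+] → (1.0718, 0, -0.1007)–(0.724638, 0.908862, -0.1007)  len=0.9729

Chained into 1 loop(s):
  loop 1: 10 segments, perimeter = 6.9964
Total perimeter = 6.996

loops=1 perimeter=6.996


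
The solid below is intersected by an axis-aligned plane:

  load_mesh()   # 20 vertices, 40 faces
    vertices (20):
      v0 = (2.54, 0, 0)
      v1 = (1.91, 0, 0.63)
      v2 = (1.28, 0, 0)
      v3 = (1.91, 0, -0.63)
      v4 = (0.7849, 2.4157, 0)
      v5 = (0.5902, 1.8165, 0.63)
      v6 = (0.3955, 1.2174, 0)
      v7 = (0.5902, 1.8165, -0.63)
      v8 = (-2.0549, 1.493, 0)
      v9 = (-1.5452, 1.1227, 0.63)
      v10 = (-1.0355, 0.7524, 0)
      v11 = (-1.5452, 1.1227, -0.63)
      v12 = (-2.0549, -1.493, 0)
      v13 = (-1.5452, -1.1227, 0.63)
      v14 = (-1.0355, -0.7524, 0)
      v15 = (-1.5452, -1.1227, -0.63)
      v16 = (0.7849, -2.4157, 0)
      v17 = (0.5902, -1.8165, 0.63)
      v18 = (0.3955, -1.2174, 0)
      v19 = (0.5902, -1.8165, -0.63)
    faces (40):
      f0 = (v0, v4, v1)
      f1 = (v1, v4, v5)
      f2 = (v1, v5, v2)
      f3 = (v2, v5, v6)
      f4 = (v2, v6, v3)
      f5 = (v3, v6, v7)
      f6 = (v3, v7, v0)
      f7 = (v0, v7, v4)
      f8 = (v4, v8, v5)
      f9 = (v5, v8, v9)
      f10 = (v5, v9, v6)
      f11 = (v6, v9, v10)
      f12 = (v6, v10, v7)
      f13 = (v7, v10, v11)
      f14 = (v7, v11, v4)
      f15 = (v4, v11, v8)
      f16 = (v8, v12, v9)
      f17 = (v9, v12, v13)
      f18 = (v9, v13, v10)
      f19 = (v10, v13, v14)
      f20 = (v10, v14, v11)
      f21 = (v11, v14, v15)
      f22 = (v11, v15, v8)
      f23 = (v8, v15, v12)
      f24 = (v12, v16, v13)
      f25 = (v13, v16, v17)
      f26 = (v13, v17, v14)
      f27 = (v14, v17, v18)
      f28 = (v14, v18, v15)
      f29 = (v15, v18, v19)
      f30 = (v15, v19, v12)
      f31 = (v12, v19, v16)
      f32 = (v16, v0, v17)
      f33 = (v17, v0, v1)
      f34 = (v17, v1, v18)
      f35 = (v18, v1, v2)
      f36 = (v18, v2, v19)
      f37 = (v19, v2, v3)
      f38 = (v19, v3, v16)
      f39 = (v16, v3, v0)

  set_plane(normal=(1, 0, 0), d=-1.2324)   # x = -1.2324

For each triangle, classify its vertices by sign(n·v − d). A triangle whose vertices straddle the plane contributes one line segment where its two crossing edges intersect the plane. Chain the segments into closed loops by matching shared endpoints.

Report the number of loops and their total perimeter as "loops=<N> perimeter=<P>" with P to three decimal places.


Straddling triangles (18 of 40):
  (v4,v8,v5) [+-+] → (-1.2324, 1.76024, 0)–(-1.2324, 1.59359, 0.1959)  len=0.2572
  (v5,v8,v9) [+--] → (-1.2324, 1.59359, 0.1959)–(-1.2324, 1.22433, 0.63)  len=0.5699
  (v5,v9,v6) [+-+] → (-1.2324, 1.22433, 0.63)–(-1.2324, 1.13796, 0.528457)  len=0.1333
  (v6,v9,v10) [+-+] → (-1.2324, 1.13796, 0.528457)–(-1.2324, 0.895449, 0.243373)  len=0.3743
  (v7,v10,v11) [++-] → (-1.2324, 0.895449, -0.243373)–(-1.2324, 1.22433, -0.63)  len=0.5076
  (v7,v11,v4) [+-+] → (-1.2324, 1.22433, -0.63)–(-1.2324, 1.29628, -0.545427)  len=0.1110
  (v4,v11,v8) [+--] → (-1.2324, 1.29628, -0.545427)–(-1.2324, 1.76024, 0)  len=0.7161
  (v9,v13,v10) [--+] → (-1.2324, 0.0280382, 0.243373)–(-1.2324, 0.895449, 0.243373)  len=0.8674
  (v10,v13,v14) [+-+] → (-1.2324, 0.0280382, 0.243373)–(-1.2324, -0.895449, 0.243373)  len=0.9235
  (v10,v14,v11) [++-] → (-1.2324, -0.0280382, -0.243373)–(-1.2324, 0.895449, -0.243373)  len=0.9235
  (v11,v14,v15) [-+-] → (-1.2324, -0.0280382, -0.243373)–(-1.2324, -0.895449, -0.243373)  len=0.8674
  (v12,v16,v13) [-+-] → (-1.2324, -1.76024, 0)–(-1.2324, -1.29628, 0.545427)  len=0.7161
  (v13,v16,v17) [-++] → (-1.2324, -1.29628, 0.545427)–(-1.2324, -1.22433, 0.63)  len=0.1110
  (v13,v17,v14) [-++] → (-1.2324, -1.22433, 0.63)–(-1.2324, -0.895449, 0.243373)  len=0.5076
  (v14,v18,v15) [++-] → (-1.2324, -1.13796, -0.528457)–(-1.2324, -0.895449, -0.243373)  len=0.3743
  (v15,v18,v19) [-++] → (-1.2324, -1.13796, -0.528457)–(-1.2324, -1.22433, -0.63)  len=0.1333
  (v15,v19,v12) [-+-] → (-1.2324, -1.22433, -0.63)–(-1.2324, -1.59359, -0.1959)  len=0.5699
  (v12,v19,v16) [-++] → (-1.2324, -1.59359, -0.1959)–(-1.2324, -1.76024, 0)  len=0.2572

Chained into 1 loop(s):
  loop 1: 18 segments, perimeter = 8.9206
Total perimeter = 8.921

loops=1 perimeter=8.921


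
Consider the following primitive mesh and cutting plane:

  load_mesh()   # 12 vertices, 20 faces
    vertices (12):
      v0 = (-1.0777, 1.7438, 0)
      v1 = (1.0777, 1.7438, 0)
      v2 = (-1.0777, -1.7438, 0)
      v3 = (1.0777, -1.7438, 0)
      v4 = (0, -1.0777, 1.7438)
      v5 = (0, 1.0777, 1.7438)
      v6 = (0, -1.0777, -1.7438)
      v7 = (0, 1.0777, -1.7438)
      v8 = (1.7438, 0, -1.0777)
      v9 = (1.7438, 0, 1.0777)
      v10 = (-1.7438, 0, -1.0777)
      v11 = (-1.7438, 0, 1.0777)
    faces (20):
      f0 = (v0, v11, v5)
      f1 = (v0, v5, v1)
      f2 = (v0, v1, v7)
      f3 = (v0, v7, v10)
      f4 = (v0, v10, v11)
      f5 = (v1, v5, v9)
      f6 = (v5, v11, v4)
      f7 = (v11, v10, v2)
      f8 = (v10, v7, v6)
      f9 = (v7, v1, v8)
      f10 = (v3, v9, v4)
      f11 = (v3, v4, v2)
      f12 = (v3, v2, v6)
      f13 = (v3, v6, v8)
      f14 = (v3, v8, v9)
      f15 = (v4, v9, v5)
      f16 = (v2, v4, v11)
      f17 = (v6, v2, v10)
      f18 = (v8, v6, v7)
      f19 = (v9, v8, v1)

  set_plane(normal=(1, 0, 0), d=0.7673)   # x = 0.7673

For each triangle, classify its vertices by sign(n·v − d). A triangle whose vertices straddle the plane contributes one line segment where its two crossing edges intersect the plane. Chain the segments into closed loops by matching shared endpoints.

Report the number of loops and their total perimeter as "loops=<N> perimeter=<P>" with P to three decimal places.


Straddling triangles (10 of 20):
  (v0,v5,v1) [--+] → (0.7673, 1.55195, 0.502251)–(0.7673, 1.7438, 0)  len=0.5376
  (v0,v1,v7) [-+-] → (0.7673, 1.7438, 0)–(0.7673, 1.55195, -0.502251)  len=0.5376
  (v1,v5,v9) [+-+] → (0.7673, 1.55195, 0.502251)–(0.7673, 0.603495, 1.45071)  len=1.3413
  (v7,v1,v8) [-++] → (0.7673, 1.55195, -0.502251)–(0.7673, 0.603495, -1.45071)  len=1.3413
  (v3,v9,v4) [++-] → (0.7673, -0.603495, 1.45071)–(0.7673, -1.55195, 0.502251)  len=1.3413
  (v3,v4,v2) [+--] → (0.7673, -1.55195, 0.502251)–(0.7673, -1.7438, 0)  len=0.5376
  (v3,v2,v6) [+--] → (0.7673, -1.7438, 0)–(0.7673, -1.55195, -0.502251)  len=0.5376
  (v3,v6,v8) [+-+] → (0.7673, -1.55195, -0.502251)–(0.7673, -0.603495, -1.45071)  len=1.3413
  (v4,v9,v5) [-+-] → (0.7673, -0.603495, 1.45071)–(0.7673, 0.603495, 1.45071)  len=1.2070
  (v8,v6,v7) [+--] → (0.7673, -0.603495, -1.45071)–(0.7673, 0.603495, -1.45071)  len=1.2070

Chained into 1 loop(s):
  loop 1: 10 segments, perimeter = 9.9298
Total perimeter = 9.930

loops=1 perimeter=9.930


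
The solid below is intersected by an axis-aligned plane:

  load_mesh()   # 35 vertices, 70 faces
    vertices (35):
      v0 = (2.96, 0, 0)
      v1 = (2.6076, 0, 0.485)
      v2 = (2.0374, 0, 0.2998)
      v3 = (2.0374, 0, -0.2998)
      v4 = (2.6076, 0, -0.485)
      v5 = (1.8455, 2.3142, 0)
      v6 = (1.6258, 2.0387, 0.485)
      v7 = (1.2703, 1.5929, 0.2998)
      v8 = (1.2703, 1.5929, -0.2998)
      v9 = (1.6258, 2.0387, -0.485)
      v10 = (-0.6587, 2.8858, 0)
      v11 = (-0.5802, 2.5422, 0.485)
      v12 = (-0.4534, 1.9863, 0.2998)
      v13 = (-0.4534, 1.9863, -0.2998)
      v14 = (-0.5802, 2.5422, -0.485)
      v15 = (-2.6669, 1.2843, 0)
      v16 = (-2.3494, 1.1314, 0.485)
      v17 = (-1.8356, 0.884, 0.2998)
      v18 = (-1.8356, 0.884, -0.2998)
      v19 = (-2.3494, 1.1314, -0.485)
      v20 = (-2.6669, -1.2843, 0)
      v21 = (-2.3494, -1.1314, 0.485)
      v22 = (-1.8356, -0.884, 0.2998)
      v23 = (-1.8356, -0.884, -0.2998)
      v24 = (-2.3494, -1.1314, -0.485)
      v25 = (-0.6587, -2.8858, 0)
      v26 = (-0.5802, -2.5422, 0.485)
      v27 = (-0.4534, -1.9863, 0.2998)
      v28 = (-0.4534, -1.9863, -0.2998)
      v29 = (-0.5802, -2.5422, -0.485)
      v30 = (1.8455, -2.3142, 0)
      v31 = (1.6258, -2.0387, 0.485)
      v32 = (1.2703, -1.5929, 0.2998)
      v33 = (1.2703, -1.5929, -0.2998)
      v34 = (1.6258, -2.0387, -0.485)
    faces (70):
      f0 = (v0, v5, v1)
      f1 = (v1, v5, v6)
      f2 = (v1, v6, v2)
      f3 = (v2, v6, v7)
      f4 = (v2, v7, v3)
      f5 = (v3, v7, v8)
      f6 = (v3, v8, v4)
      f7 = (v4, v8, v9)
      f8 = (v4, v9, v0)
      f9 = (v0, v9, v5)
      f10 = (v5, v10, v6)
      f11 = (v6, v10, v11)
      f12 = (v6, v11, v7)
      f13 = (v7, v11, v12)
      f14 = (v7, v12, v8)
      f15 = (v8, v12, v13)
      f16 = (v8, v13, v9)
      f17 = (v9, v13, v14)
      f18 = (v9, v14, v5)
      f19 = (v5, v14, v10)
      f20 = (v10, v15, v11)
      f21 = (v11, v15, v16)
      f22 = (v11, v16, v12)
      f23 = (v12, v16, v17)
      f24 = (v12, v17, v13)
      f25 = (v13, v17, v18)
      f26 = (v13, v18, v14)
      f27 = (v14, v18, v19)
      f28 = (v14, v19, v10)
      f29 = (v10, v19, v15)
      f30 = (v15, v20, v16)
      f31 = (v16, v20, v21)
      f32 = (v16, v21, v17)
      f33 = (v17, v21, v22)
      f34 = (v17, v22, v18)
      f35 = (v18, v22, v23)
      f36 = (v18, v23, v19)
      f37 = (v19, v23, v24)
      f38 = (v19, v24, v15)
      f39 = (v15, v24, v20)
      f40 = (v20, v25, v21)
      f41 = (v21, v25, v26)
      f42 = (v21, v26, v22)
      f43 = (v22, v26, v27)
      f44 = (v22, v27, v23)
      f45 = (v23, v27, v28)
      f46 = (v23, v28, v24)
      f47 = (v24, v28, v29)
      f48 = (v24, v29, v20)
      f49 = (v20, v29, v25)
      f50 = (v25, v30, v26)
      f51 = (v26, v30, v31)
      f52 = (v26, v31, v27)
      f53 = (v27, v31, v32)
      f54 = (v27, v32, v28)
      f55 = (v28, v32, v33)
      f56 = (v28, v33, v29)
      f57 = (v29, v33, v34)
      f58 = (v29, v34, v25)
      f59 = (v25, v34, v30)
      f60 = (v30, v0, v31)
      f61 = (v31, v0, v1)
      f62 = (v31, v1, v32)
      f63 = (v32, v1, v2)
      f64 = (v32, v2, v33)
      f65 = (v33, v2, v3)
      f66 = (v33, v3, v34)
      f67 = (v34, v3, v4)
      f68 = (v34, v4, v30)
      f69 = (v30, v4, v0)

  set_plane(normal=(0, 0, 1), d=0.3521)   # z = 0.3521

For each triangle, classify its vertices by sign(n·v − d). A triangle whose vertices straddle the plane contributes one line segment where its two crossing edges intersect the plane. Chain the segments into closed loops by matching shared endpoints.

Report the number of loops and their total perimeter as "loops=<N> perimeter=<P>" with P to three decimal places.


loops=2 perimeter=29.780

Straddling triangles (28 of 70):
  (v0,v5,v1) [--+] → (2.39877, 0.634139, 0.3521)–(2.70416, 0, 0.3521)  len=0.7038
  (v1,v5,v6) [+-+] → (2.39877, 0.634139, 0.3521)–(1.686, 2.11419, 0.3521)  len=1.6427
  (v1,v6,v2) [++-] → (1.92117, 0.575724, 0.3521)–(2.19842, 0, 0.3521)  len=0.6390
  (v2,v6,v7) [-+-] → (1.92117, 0.575724, 0.3521)–(1.37069, 1.71879, 0.3521)  len=1.2687
  (v5,v10,v6) [--+] → (0.9998, 2.27082, 0.3521)–(1.686, 2.11419, 0.3521)  len=0.7039
  (v6,v10,v11) [+-+] → (0.9998, 2.27082, 0.3521)–(-0.601711, 2.63635, 0.3521)  len=1.6427
  (v6,v11,v7) [++-] → (0.747724, 1.86098, 0.3521)–(1.37069, 1.71879, 0.3521)  len=0.6390
  (v7,v11,v12) [-+-] → (0.747724, 1.86098, 0.3521)–(-0.489208, 2.14328, 0.3521)  len=1.2687
  (v10,v15,v11) [--+] → (-1.152, 2.19751, 0.3521)–(-0.601711, 2.63635, 0.3521)  len=0.7038
  (v11,v15,v16) [+-+] → (-1.152, 2.19751, 0.3521)–(-2.4364, 1.1733, 0.3521)  len=1.6428
  (v11,v16,v12) [++-] → (-0.988825, 1.74488, 0.3521)–(-0.489208, 2.14328, 0.3521)  len=0.6390
  (v12,v16,v17) [-+-] → (-0.988825, 1.74488, 0.3521)–(-1.9807, 0.953865, 0.3521)  len=1.2687
  (v15,v20,v16) [--+] → (-2.4364, 0.469448, 0.3521)–(-2.4364, 1.1733, 0.3521)  len=0.7038
  (v16,v20,v21) [+-+] → (-2.4364, 0.469448, 0.3521)–(-2.4364, -1.1733, 0.3521)  len=1.6427
  (v16,v21,v17) [++-] → (-1.9807, 0.314856, 0.3521)–(-1.9807, 0.953865, 0.3521)  len=0.6390
  (v17,v21,v22) [-+-] → (-1.9807, 0.314856, 0.3521)–(-1.9807, -0.953865, 0.3521)  len=1.2687
  (v20,v25,v21) [--+] → (-1.88611, -1.61214, 0.3521)–(-2.4364, -1.1733, 0.3521)  len=0.7038
  (v21,v25,v26) [+-+] → (-1.88611, -1.61214, 0.3521)–(-0.601711, -2.63635, 0.3521)  len=1.6428
  (v21,v26,v22) [++-] → (-1.48108, -1.35227, 0.3521)–(-1.9807, -0.953865, 0.3521)  len=0.6390
  (v22,v26,v27) [-+-] → (-1.48108, -1.35227, 0.3521)–(-0.489208, -2.14328, 0.3521)  len=1.2687
  (v25,v30,v26) [--+] → (0.0844918, -2.47972, 0.3521)–(-0.601711, -2.63635, 0.3521)  len=0.7039
  (v26,v30,v31) [+-+] → (0.0844918, -2.47972, 0.3521)–(1.686, -2.11419, 0.3521)  len=1.6427
  (v26,v31,v27) [++-] → (0.133761, -2.0011, 0.3521)–(-0.489208, -2.14328, 0.3521)  len=0.6390
  (v27,v31,v32) [-+-] → (0.133761, -2.0011, 0.3521)–(1.37069, -1.71879, 0.3521)  len=1.2687
  (v30,v0,v31) [--+] → (1.9914, -1.48005, 0.3521)–(1.686, -2.11419, 0.3521)  len=0.7038
  (v31,v0,v1) [+-+] → (1.9914, -1.48005, 0.3521)–(2.70416, 0, 0.3521)  len=1.6427
  (v31,v1,v32) [++-] → (1.64795, -1.14307, 0.3521)–(1.37069, -1.71879, 0.3521)  len=0.6390
  (v32,v1,v2) [-+-] → (1.64795, -1.14307, 0.3521)–(2.19842, 0, 0.3521)  len=1.2687

Chained into 2 loop(s):
  loop 1: 14 segments, perimeter = 16.4261
  loop 2: 14 segments, perimeter = 13.3540
Total perimeter = 29.780
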